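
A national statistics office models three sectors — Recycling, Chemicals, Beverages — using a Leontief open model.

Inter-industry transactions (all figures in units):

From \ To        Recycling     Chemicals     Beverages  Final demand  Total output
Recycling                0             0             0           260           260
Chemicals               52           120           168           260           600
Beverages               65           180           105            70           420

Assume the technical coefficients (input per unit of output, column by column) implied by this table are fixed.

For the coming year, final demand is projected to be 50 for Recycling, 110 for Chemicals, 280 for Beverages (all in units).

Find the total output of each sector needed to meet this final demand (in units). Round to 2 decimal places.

Technical coefficients a_ij = z_ij / X_j:
  a_11 = 0/260 = 0.00, a_21 = 52/260 = 0.20, a_31 = 65/260 = 0.25
  a_12 = 0/600 = 0.00, a_22 = 120/600 = 0.20, a_32 = 180/600 = 0.30
  a_13 = 0/420 = 0.00, a_23 = 168/420 = 0.40, a_33 = 105/420 = 0.25
I − A =
  [   1.00     0.00     0.00]
  [  -0.20     0.80    -0.40]
  [  -0.25    -0.30     0.75]
Cofactors of I−A, C_ij = (−1)^(i+j)·(minor ij) (rows/columns in the sector order above):
  C_11 = (0.80)(0.75) − (-0.40)(-0.30) = 0.4800
  C_12 = −[(-0.20)(0.75) − (-0.40)(-0.25)] = 0.2500
  C_13 = (-0.20)(-0.30) − (0.80)(-0.25) = 0.2600
  C_21 = −[(0.00)(0.75) − (0.00)(-0.30)] = 0.0000
  C_22 = (1.00)(0.75) − (0.00)(-0.25) = 0.7500
  C_23 = −[(1.00)(-0.30) − (0.00)(-0.25)] = 0.3000
  C_31 = (0.00)(-0.40) − (0.00)(0.80) = 0.0000
  C_32 = −[(1.00)(-0.40) − (0.00)(-0.20)] = 0.4000
  C_33 = (1.00)(0.80) − (0.00)(-0.20) = 0.8000
det(I−A) = Σ_j (I−A)_1j·C_1j = (1.00)(0.4800) + (0.00)(0.2500) + (0.00)(0.2600) = 0.4800
adj(I−A) = Cᵀ =
  [ 0.4800   0.0000   0.0000]
  [ 0.2500   0.7500   0.4000]
  [ 0.2600   0.3000   0.8000]
(I − A)⁻¹ = adj(I−A) / det(I−A) ≈
  [   1.0000     0.0000     0.0000]
  [   0.5208     1.5625     0.8333]
  [   0.5417     0.6250     1.6667]
x = (I − A)⁻¹ d = adj(I−A)·d / det(I−A), with det(I−A) = 0.4800:
  x_1 = (0.4800·50 + 0.0000·110 + 0.0000·280) / 0.4800 = 24.00 / 0.4800 = 50.00
  x_2 = (0.2500·50 + 0.7500·110 + 0.4000·280) / 0.4800 = 207.00 / 0.4800 = 431.25
  x_3 = (0.2600·50 + 0.3000·110 + 0.8000·280) / 0.4800 = 270.00 / 0.4800 = 562.50

x_1 = 50.00, x_2 = 431.25, x_3 = 562.50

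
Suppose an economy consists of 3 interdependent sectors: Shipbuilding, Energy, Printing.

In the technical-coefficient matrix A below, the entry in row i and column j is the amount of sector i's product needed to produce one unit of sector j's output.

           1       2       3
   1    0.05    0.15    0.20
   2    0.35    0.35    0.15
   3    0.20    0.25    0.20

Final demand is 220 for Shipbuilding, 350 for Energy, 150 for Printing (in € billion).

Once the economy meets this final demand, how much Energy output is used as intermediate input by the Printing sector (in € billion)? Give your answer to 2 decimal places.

z_23 = 92.12

I − A =
  [   0.95    -0.15    -0.20]
  [  -0.35     0.65    -0.15]
  [  -0.20    -0.25     0.80]
Cofactors of I−A, C_ij = (−1)^(i+j)·(minor ij) (rows/columns in the sector order above):
  C_11 = (0.65)(0.80) − (-0.15)(-0.25) = 0.4825
  C_12 = −[(-0.35)(0.80) − (-0.15)(-0.20)] = 0.3100
  C_13 = (-0.35)(-0.25) − (0.65)(-0.20) = 0.2175
  C_21 = −[(-0.15)(0.80) − (-0.20)(-0.25)] = 0.1700
  C_22 = (0.95)(0.80) − (-0.20)(-0.20) = 0.7200
  C_23 = −[(0.95)(-0.25) − (-0.15)(-0.20)] = 0.2675
  C_31 = (-0.15)(-0.15) − (-0.20)(0.65) = 0.1525
  C_32 = −[(0.95)(-0.15) − (-0.20)(-0.35)] = 0.2125
  C_33 = (0.95)(0.65) − (-0.15)(-0.35) = 0.5650
det(I−A) = Σ_j (I−A)_1j·C_1j = (0.95)(0.4825) + (-0.15)(0.3100) + (-0.20)(0.2175) = 0.368375
adj(I−A) = Cᵀ =
  [ 0.4825   0.1700   0.1525]
  [ 0.3100   0.7200   0.2125]
  [ 0.2175   0.2675   0.5650]
(I − A)⁻¹ = adj(I−A) / det(I−A) ≈
  [   1.3098     0.4615     0.4140]
  [   0.8415     1.9545     0.5769]
  [   0.5904     0.7262     1.5338]
First solve x = (I − A)⁻¹ d = adj(I−A)·d / det(I−A); in particular x_3 = (0.2175·220 + 0.2675·350 + 0.5650·150) / 0.368375 = 226.225 / 0.368375 ≈ 614.1161.
Intermediate flow from 2 to 3: z_23 = a_23 · x_3 = 0.15 × 226.225 / 0.368375 = 33.93375 / 0.368375 ≈ 92.12.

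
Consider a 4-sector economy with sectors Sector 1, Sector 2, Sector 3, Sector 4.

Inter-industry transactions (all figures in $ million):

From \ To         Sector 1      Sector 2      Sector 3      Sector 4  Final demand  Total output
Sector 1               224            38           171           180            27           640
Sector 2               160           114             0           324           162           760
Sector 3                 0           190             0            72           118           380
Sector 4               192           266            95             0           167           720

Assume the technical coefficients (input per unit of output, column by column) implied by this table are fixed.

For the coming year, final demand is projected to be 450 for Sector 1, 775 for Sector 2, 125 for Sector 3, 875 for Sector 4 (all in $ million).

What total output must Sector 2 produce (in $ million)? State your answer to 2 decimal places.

Technical coefficients a_ij = z_ij / X_j:
  a_11 = 224/640 = 0.35, a_21 = 160/640 = 0.25, a_31 = 0/640 = 0.00, a_41 = 192/640 = 0.30
  a_12 = 38/760 = 0.05, a_22 = 114/760 = 0.15, a_32 = 190/760 = 0.25, a_42 = 266/760 = 0.35
  a_13 = 171/380 = 0.45, a_23 = 0/380 = 0.00, a_33 = 0/380 = 0.00, a_43 = 95/380 = 0.25
  a_14 = 180/720 = 0.25, a_24 = 324/720 = 0.45, a_34 = 72/720 = 0.10, a_44 = 0/720 = 0.00
I − A =
  [   0.65    -0.05    -0.45    -0.25]
  [  -0.25     0.85     0.00    -0.45]
  [   0.00    -0.25     1.00    -0.10]
  [  -0.30    -0.35    -0.25     1.00]
Compute the cofactors C_ij = (−1)^(i+j)·(3×3 minor ij) of I−A; the adjugate is their transpose:
adj(I−A) = Cᵀ =
  [ 0.643125   0.280125   0.370375   0.323875]
  [ 0.378750   0.545250   0.262000   0.366250]
  [ 0.130500   0.168000   0.345250   0.142750]
  [ 0.358125   0.316875   0.289125   0.511875]
det(I−A) = Σ_j (I−A)_1j·C_1j = (0.65)(0.643125) + (-0.05)(0.378750) + (-0.45)(0.130500) + (-0.25)(0.358125) = 0.2508375
(I − A)⁻¹ = adj(I−A) / det(I−A) ≈
  [   2.5639     1.1168     1.4766     1.2912]
  [   1.5099     2.1737     1.0445     1.4601]
  [   0.5203     0.6698     1.3764     0.5691]
  [   1.4277     1.2633     1.1526     2.0407]
x = (I − A)⁻¹ d = adj(I−A)·d / det(I−A), with det(I−A) = 0.2508375:
  x_1 = (0.643125·450 + 0.280125·775 + 0.370375·125 + 0.323875·875) / 0.2508375 = 836.190625 / 0.2508375 ≈ 3333.59
  x_2 = (0.378750·450 + 0.545250·775 + 0.262000·125 + 0.366250·875) / 0.2508375 = 946.225 / 0.2508375 ≈ 3772.26
  x_3 = (0.130500·450 + 0.168000·775 + 0.345250·125 + 0.142750·875) / 0.2508375 = 356.9875 / 0.2508375 ≈ 1423.18
  x_4 = (0.358125·450 + 0.316875·775 + 0.289125·125 + 0.511875·875) / 0.2508375 = 890.765625 / 0.2508375 ≈ 3551.17

x_2 = 3772.26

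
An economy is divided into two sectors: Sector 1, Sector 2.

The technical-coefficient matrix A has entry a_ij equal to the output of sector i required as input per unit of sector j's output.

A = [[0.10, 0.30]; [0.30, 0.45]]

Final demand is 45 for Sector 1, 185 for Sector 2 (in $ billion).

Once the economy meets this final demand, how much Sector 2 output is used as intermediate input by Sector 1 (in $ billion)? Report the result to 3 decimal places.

I − A =
  [   0.90    -0.30]
  [  -0.30     0.55]
det(I−A) = (0.90)(0.55) − (-0.30)(-0.30) = 0.4050
adj(I−A) = [[0.55, 0.30], [0.30, 0.90]]
(I − A)⁻¹ = adj(I−A) / det(I−A) ≈
  [   1.3580     0.7407]
  [   0.7407     2.2222]
First solve x = (I − A)⁻¹ d = adj(I−A)·d / det(I−A); in particular x_1 = (0.55·45 + 0.30·185) / 0.4050 = 80.25 / 0.4050 ≈ 198.14815.
Intermediate flow from 2 to 1: z_21 = a_21 · x_1 = 0.30 × 80.25 / 0.4050 = 24.075 / 0.4050 ≈ 59.444.

z_21 = 59.444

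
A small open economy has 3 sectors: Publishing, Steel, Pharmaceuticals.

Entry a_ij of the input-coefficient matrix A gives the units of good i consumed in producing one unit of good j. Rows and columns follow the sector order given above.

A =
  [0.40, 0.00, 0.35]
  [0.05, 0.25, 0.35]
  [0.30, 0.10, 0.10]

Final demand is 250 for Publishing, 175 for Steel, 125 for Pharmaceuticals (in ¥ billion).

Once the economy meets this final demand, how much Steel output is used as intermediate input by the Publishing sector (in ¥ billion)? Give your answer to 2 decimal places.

I − A =
  [   0.60     0.00    -0.35]
  [  -0.05     0.75    -0.35]
  [  -0.30    -0.10     0.90]
Cofactors of I−A, C_ij = (−1)^(i+j)·(minor ij) (rows/columns in the sector order above):
  C_11 = (0.75)(0.90) − (-0.35)(-0.10) = 0.6400
  C_12 = −[(-0.05)(0.90) − (-0.35)(-0.30)] = 0.1500
  C_13 = (-0.05)(-0.10) − (0.75)(-0.30) = 0.2300
  C_21 = −[(0.00)(0.90) − (-0.35)(-0.10)] = 0.0350
  C_22 = (0.60)(0.90) − (-0.35)(-0.30) = 0.4350
  C_23 = −[(0.60)(-0.10) − (0.00)(-0.30)] = 0.0600
  C_31 = (0.00)(-0.35) − (-0.35)(0.75) = 0.2625
  C_32 = −[(0.60)(-0.35) − (-0.35)(-0.05)] = 0.2275
  C_33 = (0.60)(0.75) − (0.00)(-0.05) = 0.4500
det(I−A) = Σ_j (I−A)_1j·C_1j = (0.60)(0.6400) + (0.00)(0.1500) + (-0.35)(0.2300) = 0.3035
adj(I−A) = Cᵀ =
  [ 0.6400   0.0350   0.2625]
  [ 0.1500   0.4350   0.2275]
  [ 0.2300   0.0600   0.4500]
(I − A)⁻¹ = adj(I−A) / det(I−A) ≈
  [   2.1087     0.1153     0.8649]
  [   0.4942     1.4333     0.7496]
  [   0.7578     0.1977     1.4827]
First solve x = (I − A)⁻¹ d = adj(I−A)·d / det(I−A); in particular x_1 = (0.6400·250 + 0.0350·175 + 0.2625·125) / 0.3035 = 198.9375 / 0.3035 ≈ 655.4778.
Intermediate flow from 2 to 1: z_21 = a_21 · x_1 = 0.05 × 198.9375 / 0.3035 = 9.946875 / 0.3035 ≈ 32.77.

z_21 = 32.77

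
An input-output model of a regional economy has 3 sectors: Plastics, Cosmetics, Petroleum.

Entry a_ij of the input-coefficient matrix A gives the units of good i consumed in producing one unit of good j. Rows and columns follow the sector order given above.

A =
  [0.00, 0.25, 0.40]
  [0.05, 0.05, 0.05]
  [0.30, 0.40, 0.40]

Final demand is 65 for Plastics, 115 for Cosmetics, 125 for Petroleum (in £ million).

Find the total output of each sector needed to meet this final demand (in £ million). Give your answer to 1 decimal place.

I − A =
  [   1.00    -0.25    -0.40]
  [  -0.05     0.95    -0.05]
  [  -0.30    -0.40     0.60]
Cofactors of I−A, C_ij = (−1)^(i+j)·(minor ij) (rows/columns in the sector order above):
  C_11 = (0.95)(0.60) − (-0.05)(-0.40) = 0.5500
  C_12 = −[(-0.05)(0.60) − (-0.05)(-0.30)] = 0.0450
  C_13 = (-0.05)(-0.40) − (0.95)(-0.30) = 0.3050
  C_21 = −[(-0.25)(0.60) − (-0.40)(-0.40)] = 0.3100
  C_22 = (1.00)(0.60) − (-0.40)(-0.30) = 0.4800
  C_23 = −[(1.00)(-0.40) − (-0.25)(-0.30)] = 0.4750
  C_31 = (-0.25)(-0.05) − (-0.40)(0.95) = 0.3925
  C_32 = −[(1.00)(-0.05) − (-0.40)(-0.05)] = 0.0700
  C_33 = (1.00)(0.95) − (-0.25)(-0.05) = 0.9375
det(I−A) = Σ_j (I−A)_1j·C_1j = (1.00)(0.5500) + (-0.25)(0.0450) + (-0.40)(0.3050) = 0.41675
adj(I−A) = Cᵀ =
  [ 0.5500   0.3100   0.3925]
  [ 0.0450   0.4800   0.0700]
  [ 0.3050   0.4750   0.9375]
(I − A)⁻¹ = adj(I−A) / det(I−A) ≈
  [   1.3197     0.7439     0.9418]
  [   0.1080     1.1518     0.1680]
  [   0.7319     1.1398     2.2496]
x = (I − A)⁻¹ d = adj(I−A)·d / det(I−A), with det(I−A) = 0.41675:
  x_1 = (0.5500·65 + 0.3100·115 + 0.3925·125) / 0.41675 = 120.4625 / 0.41675 ≈ 289.1
  x_2 = (0.0450·65 + 0.4800·115 + 0.0700·125) / 0.41675 = 66.875 / 0.41675 ≈ 160.5
  x_3 = (0.3050·65 + 0.4750·115 + 0.9375·125) / 0.41675 = 191.6375 / 0.41675 ≈ 459.8

x_1 = 289.1, x_2 = 160.5, x_3 = 459.8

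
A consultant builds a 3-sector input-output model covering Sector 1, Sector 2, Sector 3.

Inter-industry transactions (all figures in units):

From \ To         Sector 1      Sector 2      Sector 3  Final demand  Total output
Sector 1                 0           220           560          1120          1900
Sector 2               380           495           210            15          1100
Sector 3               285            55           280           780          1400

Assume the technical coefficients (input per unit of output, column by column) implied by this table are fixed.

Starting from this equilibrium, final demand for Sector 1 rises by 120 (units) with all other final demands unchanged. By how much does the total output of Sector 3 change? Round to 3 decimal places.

Technical coefficients a_ij = z_ij / X_j:
  a_11 = 0/1900 = 0.00, a_21 = 380/1900 = 0.20, a_31 = 285/1900 = 0.15
  a_12 = 220/1100 = 0.20, a_22 = 495/1100 = 0.45, a_32 = 55/1100 = 0.05
  a_13 = 560/1400 = 0.40, a_23 = 210/1400 = 0.15, a_33 = 280/1400 = 0.20
I − A =
  [   1.00    -0.20    -0.40]
  [  -0.20     0.55    -0.15]
  [  -0.15    -0.05     0.80]
Cofactors of I−A, C_ij = (−1)^(i+j)·(minor ij) (rows/columns in the sector order above):
  C_11 = (0.55)(0.80) − (-0.15)(-0.05) = 0.4325
  C_12 = −[(-0.20)(0.80) − (-0.15)(-0.15)] = 0.1825
  C_13 = (-0.20)(-0.05) − (0.55)(-0.15) = 0.0925
  C_21 = −[(-0.20)(0.80) − (-0.40)(-0.05)] = 0.1800
  C_22 = (1.00)(0.80) − (-0.40)(-0.15) = 0.7400
  C_23 = −[(1.00)(-0.05) − (-0.20)(-0.15)] = 0.0800
  C_31 = (-0.20)(-0.15) − (-0.40)(0.55) = 0.2500
  C_32 = −[(1.00)(-0.15) − (-0.40)(-0.20)] = 0.2300
  C_33 = (1.00)(0.55) − (-0.20)(-0.20) = 0.5100
det(I−A) = Σ_j (I−A)_1j·C_1j = (1.00)(0.4325) + (-0.20)(0.1825) + (-0.40)(0.0925) = 0.3590
adj(I−A) = Cᵀ =
  [ 0.4325   0.1800   0.2500]
  [ 0.1825   0.7400   0.2300]
  [ 0.0925   0.0800   0.5100]
(I − A)⁻¹ = adj(I−A) / det(I−A) ≈
  [   1.2047     0.5014     0.6964]
  [   0.5084     2.0613     0.6407]
  [   0.2577     0.2228     1.4206]
Δx = (I − A)⁻¹ Δd with Δd having +120 in the Sector 1 component and 0 elsewhere.
So Δx_3 = L_31 · (+120), where L_31 = adj(I−A)_31 / det(I−A) = 0.0925 / 0.3590.
Δx_3 = 0.0925 × (+120) / 0.3590 = 11.10 / 0.3590 ≈ 30.919.

Δx_3 = 30.919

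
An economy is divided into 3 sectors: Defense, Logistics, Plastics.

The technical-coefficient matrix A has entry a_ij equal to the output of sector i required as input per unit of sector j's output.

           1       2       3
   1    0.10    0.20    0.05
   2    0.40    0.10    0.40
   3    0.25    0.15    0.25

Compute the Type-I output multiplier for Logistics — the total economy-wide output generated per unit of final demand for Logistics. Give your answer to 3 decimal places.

m_2 = 2.188

I − A =
  [   0.90    -0.20    -0.05]
  [  -0.40     0.90    -0.40]
  [  -0.25    -0.15     0.75]
Cofactors of I−A, C_ij = (−1)^(i+j)·(minor ij) (rows/columns in the sector order above):
  C_11 = (0.90)(0.75) − (-0.40)(-0.15) = 0.6150
  C_12 = −[(-0.40)(0.75) − (-0.40)(-0.25)] = 0.4000
  C_13 = (-0.40)(-0.15) − (0.90)(-0.25) = 0.2850
  C_21 = −[(-0.20)(0.75) − (-0.05)(-0.15)] = 0.1575
  C_22 = (0.90)(0.75) − (-0.05)(-0.25) = 0.6625
  C_23 = −[(0.90)(-0.15) − (-0.20)(-0.25)] = 0.1850
  C_31 = (-0.20)(-0.40) − (-0.05)(0.90) = 0.1250
  C_32 = −[(0.90)(-0.40) − (-0.05)(-0.40)] = 0.3800
  C_33 = (0.90)(0.90) − (-0.20)(-0.40) = 0.7300
det(I−A) = Σ_j (I−A)_1j·C_1j = (0.90)(0.6150) + (-0.20)(0.4000) + (-0.05)(0.2850) = 0.45925
adj(I−A) = Cᵀ =
  [ 0.6150   0.1575   0.1250]
  [ 0.4000   0.6625   0.3800]
  [ 0.2850   0.1850   0.7300]
(I − A)⁻¹ = adj(I−A) / det(I−A) ≈
  [   1.3391     0.3430     0.2722]
  [   0.8710     1.4426     0.8274]
  [   0.6206     0.4028     1.5895]
The output multiplier for sector j is the column-j sum of the Leontief inverse (I − A)⁻¹ = adj(I−A) / det(I−A).
Column 2 of adj(I−A): (0.1575, 0.6625, 0.1850); det(I−A) = 0.45925.
m_2 = (0.1575 + 0.6625 + 0.1850) / 0.45925 = 1.005 / 0.45925 ≈ 2.188.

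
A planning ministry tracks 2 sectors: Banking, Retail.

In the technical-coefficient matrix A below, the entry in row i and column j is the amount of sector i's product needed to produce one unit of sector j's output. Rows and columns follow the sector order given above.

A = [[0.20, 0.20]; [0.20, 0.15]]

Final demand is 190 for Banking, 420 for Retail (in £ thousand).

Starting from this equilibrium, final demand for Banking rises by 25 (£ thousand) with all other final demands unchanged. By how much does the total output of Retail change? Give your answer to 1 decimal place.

I − A =
  [   0.80    -0.20]
  [  -0.20     0.85]
det(I−A) = (0.80)(0.85) − (-0.20)(-0.20) = 0.6400
adj(I−A) = [[0.85, 0.20], [0.20, 0.80]]
(I − A)⁻¹ = adj(I−A) / det(I−A) ≈
  [   1.3281     0.3125]
  [   0.3125     1.2500]
Δx = (I − A)⁻¹ Δd with Δd having +25 in the Banking component and 0 elsewhere.
So Δx_2 = L_21 · (+25), where L_21 = adj(I−A)_21 / det(I−A) = 0.20 / 0.6400.
Δx_2 = 0.20 × (+25) / 0.6400 = 5.00 / 0.6400 ≈ 7.8.

Δx_2 = 7.8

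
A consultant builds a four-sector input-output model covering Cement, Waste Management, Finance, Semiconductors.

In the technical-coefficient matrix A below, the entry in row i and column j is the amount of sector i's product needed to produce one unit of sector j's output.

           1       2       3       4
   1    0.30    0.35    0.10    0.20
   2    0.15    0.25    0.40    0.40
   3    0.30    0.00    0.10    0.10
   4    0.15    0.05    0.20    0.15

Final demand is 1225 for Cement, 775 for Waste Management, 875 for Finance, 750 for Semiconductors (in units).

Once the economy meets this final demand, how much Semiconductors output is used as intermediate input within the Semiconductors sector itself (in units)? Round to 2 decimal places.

z_44 = 450.77

I − A =
  [   0.70    -0.35    -0.10    -0.20]
  [  -0.15     0.75    -0.40    -0.40]
  [  -0.30     0.00     0.90    -0.10]
  [  -0.15    -0.05    -0.20     0.85]
Compute the cofactors C_ij = (−1)^(i+j)·(3×3 minor ij) of I−A; the adjugate is their transpose:
adj(I−A) = Cᵀ =
  [ 0.538750   0.270250   0.242750   0.282500]
  [ 0.297750   0.455500   0.306750   0.320500]
  [ 0.197250   0.101000   0.342625   0.134250]
  [ 0.159000   0.098250   0.141500   0.360750]
det(I−A) = Σ_j (I−A)_1j·C_1j = (0.70)(0.538750) + (-0.35)(0.297750) + (-0.10)(0.197250) + (-0.20)(0.159000) = 0.2213875
(I − A)⁻¹ = adj(I−A) / det(I−A) ≈
  [   2.4335     1.2207     1.0965     1.2760]
  [   1.3449     2.0575     1.3856     1.4477]
  [   0.8910     0.4562     1.5476     0.6064]
  [   0.7182     0.4438     0.6392     1.6295]
First solve x = (I − A)⁻¹ d = adj(I−A)·d / det(I−A); in particular x_4 = (0.159000·1225 + 0.098250·775 + 0.141500·875 + 0.360750·750) / 0.2213875 = 665.29375 / 0.2213875 ≈ 3005.1098.
Intermediate flow from 4 to 4: z_44 = a_44 · x_4 = 0.15 × 665.29375 / 0.2213875 = 99.7940625 / 0.2213875 ≈ 450.77.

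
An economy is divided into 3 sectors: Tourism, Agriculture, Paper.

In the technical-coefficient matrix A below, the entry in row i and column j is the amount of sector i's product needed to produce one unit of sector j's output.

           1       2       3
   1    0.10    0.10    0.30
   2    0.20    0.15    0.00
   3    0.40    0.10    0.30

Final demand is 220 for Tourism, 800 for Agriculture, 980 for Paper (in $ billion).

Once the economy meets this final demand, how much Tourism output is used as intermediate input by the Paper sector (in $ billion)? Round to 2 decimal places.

I − A =
  [   0.90    -0.10    -0.30]
  [  -0.20     0.85     0.00]
  [  -0.40    -0.10     0.70]
Cofactors of I−A, C_ij = (−1)^(i+j)·(minor ij) (rows/columns in the sector order above):
  C_11 = (0.85)(0.70) − (0.00)(-0.10) = 0.5950
  C_12 = −[(-0.20)(0.70) − (0.00)(-0.40)] = 0.1400
  C_13 = (-0.20)(-0.10) − (0.85)(-0.40) = 0.3600
  C_21 = −[(-0.10)(0.70) − (-0.30)(-0.10)] = 0.1000
  C_22 = (0.90)(0.70) − (-0.30)(-0.40) = 0.5100
  C_23 = −[(0.90)(-0.10) − (-0.10)(-0.40)] = 0.1300
  C_31 = (-0.10)(0.00) − (-0.30)(0.85) = 0.2550
  C_32 = −[(0.90)(0.00) − (-0.30)(-0.20)] = 0.0600
  C_33 = (0.90)(0.85) − (-0.10)(-0.20) = 0.7450
det(I−A) = Σ_j (I−A)_1j·C_1j = (0.90)(0.5950) + (-0.10)(0.1400) + (-0.30)(0.3600) = 0.4135
adj(I−A) = Cᵀ =
  [ 0.5950   0.1000   0.2550]
  [ 0.1400   0.5100   0.0600]
  [ 0.3600   0.1300   0.7450]
(I − A)⁻¹ = adj(I−A) / det(I−A) ≈
  [   1.4389     0.2418     0.6167]
  [   0.3386     1.2334     0.1451]
  [   0.8706     0.3144     1.8017]
First solve x = (I − A)⁻¹ d = adj(I−A)·d / det(I−A); in particular x_3 = (0.3600·220 + 0.1300·800 + 0.7450·980) / 0.4135 = 913.30 / 0.4135 ≈ 2208.7062.
Intermediate flow from 1 to 3: z_13 = a_13 · x_3 = 0.30 × 913.30 / 0.4135 = 273.99 / 0.4135 ≈ 662.61.

z_13 = 662.61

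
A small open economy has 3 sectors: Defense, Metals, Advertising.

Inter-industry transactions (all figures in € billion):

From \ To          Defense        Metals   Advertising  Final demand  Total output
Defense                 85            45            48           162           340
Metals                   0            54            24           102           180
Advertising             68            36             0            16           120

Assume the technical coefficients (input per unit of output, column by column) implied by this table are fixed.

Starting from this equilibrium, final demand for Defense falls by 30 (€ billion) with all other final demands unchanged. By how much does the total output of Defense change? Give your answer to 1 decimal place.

Technical coefficients a_ij = z_ij / X_j:
  a_11 = 85/340 = 0.25, a_21 = 0/340 = 0.00, a_31 = 68/340 = 0.20
  a_12 = 45/180 = 0.25, a_22 = 54/180 = 0.30, a_32 = 36/180 = 0.20
  a_13 = 48/120 = 0.40, a_23 = 24/120 = 0.20, a_33 = 0/120 = 0.00
I − A =
  [   0.75    -0.25    -0.40]
  [   0.00     0.70    -0.20]
  [  -0.20    -0.20     1.00]
Cofactors of I−A, C_ij = (−1)^(i+j)·(minor ij) (rows/columns in the sector order above):
  C_11 = (0.70)(1.00) − (-0.20)(-0.20) = 0.6600
  C_12 = −[(0.00)(1.00) − (-0.20)(-0.20)] = 0.0400
  C_13 = (0.00)(-0.20) − (0.70)(-0.20) = 0.1400
  C_21 = −[(-0.25)(1.00) − (-0.40)(-0.20)] = 0.3300
  C_22 = (0.75)(1.00) − (-0.40)(-0.20) = 0.6700
  C_23 = −[(0.75)(-0.20) − (-0.25)(-0.20)] = 0.2000
  C_31 = (-0.25)(-0.20) − (-0.40)(0.70) = 0.3300
  C_32 = −[(0.75)(-0.20) − (-0.40)(0.00)] = 0.1500
  C_33 = (0.75)(0.70) − (-0.25)(0.00) = 0.5250
det(I−A) = Σ_j (I−A)_1j·C_1j = (0.75)(0.6600) + (-0.25)(0.0400) + (-0.40)(0.1400) = 0.4290
adj(I−A) = Cᵀ =
  [ 0.6600   0.3300   0.3300]
  [ 0.0400   0.6700   0.1500]
  [ 0.1400   0.2000   0.5250]
(I − A)⁻¹ = adj(I−A) / det(I−A) ≈
  [   1.5385     0.7692     0.7692]
  [   0.0932     1.5618     0.3497]
  [   0.3263     0.4662     1.2238]
Δx = (I − A)⁻¹ Δd with Δd having -30 in the Defense component and 0 elsewhere.
So Δx_1 = L_11 · (-30), where L_11 = adj(I−A)_11 / det(I−A) = 0.6600 / 0.4290.
Δx_1 = 0.6600 × (-30) / 0.4290 = -19.80 / 0.4290 ≈ -46.2.

Δx_1 = -46.2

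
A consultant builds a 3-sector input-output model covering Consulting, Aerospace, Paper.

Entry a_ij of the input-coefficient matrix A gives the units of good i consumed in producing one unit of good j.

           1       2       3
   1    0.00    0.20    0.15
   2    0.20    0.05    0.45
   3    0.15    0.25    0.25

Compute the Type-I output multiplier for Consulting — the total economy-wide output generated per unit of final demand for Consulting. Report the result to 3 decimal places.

m_1 = 1.914

I − A =
  [   1.00    -0.20    -0.15]
  [  -0.20     0.95    -0.45]
  [  -0.15    -0.25     0.75]
Cofactors of I−A, C_ij = (−1)^(i+j)·(minor ij) (rows/columns in the sector order above):
  C_11 = (0.95)(0.75) − (-0.45)(-0.25) = 0.6000
  C_12 = −[(-0.20)(0.75) − (-0.45)(-0.15)] = 0.2175
  C_13 = (-0.20)(-0.25) − (0.95)(-0.15) = 0.1925
  C_21 = −[(-0.20)(0.75) − (-0.15)(-0.25)] = 0.1875
  C_22 = (1.00)(0.75) − (-0.15)(-0.15) = 0.7275
  C_23 = −[(1.00)(-0.25) − (-0.20)(-0.15)] = 0.2800
  C_31 = (-0.20)(-0.45) − (-0.15)(0.95) = 0.2325
  C_32 = −[(1.00)(-0.45) − (-0.15)(-0.20)] = 0.4800
  C_33 = (1.00)(0.95) − (-0.20)(-0.20) = 0.9100
det(I−A) = Σ_j (I−A)_1j·C_1j = (1.00)(0.6000) + (-0.20)(0.2175) + (-0.15)(0.1925) = 0.527625
adj(I−A) = Cᵀ =
  [ 0.6000   0.1875   0.2325]
  [ 0.2175   0.7275   0.4800]
  [ 0.1925   0.2800   0.9100]
(I − A)⁻¹ = adj(I−A) / det(I−A) ≈
  [   1.1372     0.3554     0.4407]
  [   0.4122     1.3788     0.9097]
  [   0.3648     0.5307     1.7247]
The output multiplier for sector j is the column-j sum of the Leontief inverse (I − A)⁻¹ = adj(I−A) / det(I−A).
Column 1 of adj(I−A): (0.6000, 0.2175, 0.1925); det(I−A) = 0.527625.
m_1 = (0.6000 + 0.2175 + 0.1925) / 0.527625 = 1.01 / 0.527625 ≈ 1.914.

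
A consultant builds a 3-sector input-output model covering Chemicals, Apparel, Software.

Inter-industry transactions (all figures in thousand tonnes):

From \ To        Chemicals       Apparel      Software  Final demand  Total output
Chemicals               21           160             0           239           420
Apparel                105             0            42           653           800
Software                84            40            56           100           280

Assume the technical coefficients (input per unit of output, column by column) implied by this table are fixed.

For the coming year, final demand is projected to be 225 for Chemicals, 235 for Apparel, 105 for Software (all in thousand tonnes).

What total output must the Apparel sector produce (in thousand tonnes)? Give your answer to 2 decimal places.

Technical coefficients a_ij = z_ij / X_j:
  a_11 = 21/420 = 0.05, a_21 = 105/420 = 0.25, a_31 = 84/420 = 0.20
  a_12 = 160/800 = 0.20, a_22 = 0/800 = 0.00, a_32 = 40/800 = 0.05
  a_13 = 0/280 = 0.00, a_23 = 42/280 = 0.15, a_33 = 56/280 = 0.20
I − A =
  [   0.95    -0.20     0.00]
  [  -0.25     1.00    -0.15]
  [  -0.20    -0.05     0.80]
Cofactors of I−A, C_ij = (−1)^(i+j)·(minor ij) (rows/columns in the sector order above):
  C_11 = (1.00)(0.80) − (-0.15)(-0.05) = 0.7925
  C_12 = −[(-0.25)(0.80) − (-0.15)(-0.20)] = 0.2300
  C_13 = (-0.25)(-0.05) − (1.00)(-0.20) = 0.2125
  C_21 = −[(-0.20)(0.80) − (0.00)(-0.05)] = 0.1600
  C_22 = (0.95)(0.80) − (0.00)(-0.20) = 0.7600
  C_23 = −[(0.95)(-0.05) − (-0.20)(-0.20)] = 0.0875
  C_31 = (-0.20)(-0.15) − (0.00)(1.00) = 0.0300
  C_32 = −[(0.95)(-0.15) − (0.00)(-0.25)] = 0.1425
  C_33 = (0.95)(1.00) − (-0.20)(-0.25) = 0.9000
det(I−A) = Σ_j (I−A)_1j·C_1j = (0.95)(0.7925) + (-0.20)(0.2300) + (0.00)(0.2125) = 0.706875
adj(I−A) = Cᵀ =
  [ 0.7925   0.1600   0.0300]
  [ 0.2300   0.7600   0.1425]
  [ 0.2125   0.0875   0.9000]
(I − A)⁻¹ = adj(I−A) / det(I−A) ≈
  [   1.1211     0.2263     0.0424]
  [   0.3254     1.0752     0.2016]
  [   0.3006     0.1238     1.2732]
x = (I − A)⁻¹ d = adj(I−A)·d / det(I−A), with det(I−A) = 0.706875:
  x_1 = (0.7925·225 + 0.1600·235 + 0.0300·105) / 0.706875 = 219.0625 / 0.706875 ≈ 309.90
  x_2 = (0.2300·225 + 0.7600·235 + 0.1425·105) / 0.706875 = 245.3125 / 0.706875 ≈ 347.04
  x_3 = (0.2125·225 + 0.0875·235 + 0.9000·105) / 0.706875 = 162.875 / 0.706875 ≈ 230.42

x_2 = 347.04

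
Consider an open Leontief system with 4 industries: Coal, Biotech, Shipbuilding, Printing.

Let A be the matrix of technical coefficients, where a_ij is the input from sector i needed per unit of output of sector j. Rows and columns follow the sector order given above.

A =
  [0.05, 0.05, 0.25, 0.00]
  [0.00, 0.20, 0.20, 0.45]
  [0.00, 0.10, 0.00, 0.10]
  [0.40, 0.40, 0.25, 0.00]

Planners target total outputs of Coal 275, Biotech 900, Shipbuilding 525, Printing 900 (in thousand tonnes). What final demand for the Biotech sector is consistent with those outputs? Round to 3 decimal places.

I − A =
  [   0.95    -0.05    -0.25     0.00]
  [   0.00     0.80    -0.20    -0.45]
  [   0.00    -0.10     1.00    -0.10]
  [  -0.40    -0.40    -0.25     1.00]
d = (I − A) x:
  d_1 = (+0.95)·275 + (-0.05)·900 + (-0.25)·525 + (+0.00)·900 = 85.000
  d_2 = (+0.00)·275 + (+0.80)·900 + (-0.20)·525 + (-0.45)·900 = 210.000
  d_3 = (+0.00)·275 + (-0.10)·900 + (+1.00)·525 + (-0.10)·900 = 345.000
  d_4 = (-0.40)·275 + (-0.40)·900 + (-0.25)·525 + (+1.00)·900 = 298.750

d_2 = 210.000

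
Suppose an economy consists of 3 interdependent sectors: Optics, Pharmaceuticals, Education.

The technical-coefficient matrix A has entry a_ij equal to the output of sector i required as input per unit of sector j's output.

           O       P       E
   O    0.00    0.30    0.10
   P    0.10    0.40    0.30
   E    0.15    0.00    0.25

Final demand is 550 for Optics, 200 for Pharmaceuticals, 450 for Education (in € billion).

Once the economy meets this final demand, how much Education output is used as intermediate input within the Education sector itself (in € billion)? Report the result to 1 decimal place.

z_EE = 194.4

I − A =
  [   1.00    -0.30    -0.10]
  [  -0.10     0.60    -0.30]
  [  -0.15     0.00     0.75]
Cofactors of I−A, C_ij = (−1)^(i+j)·(minor ij) (rows/columns in the sector order above):
  C_11 = (0.60)(0.75) − (-0.30)(0.00) = 0.4500
  C_12 = −[(-0.10)(0.75) − (-0.30)(-0.15)] = 0.1200
  C_13 = (-0.10)(0.00) − (0.60)(-0.15) = 0.0900
  C_21 = −[(-0.30)(0.75) − (-0.10)(0.00)] = 0.2250
  C_22 = (1.00)(0.75) − (-0.10)(-0.15) = 0.7350
  C_23 = −[(1.00)(0.00) − (-0.30)(-0.15)] = 0.0450
  C_31 = (-0.30)(-0.30) − (-0.10)(0.60) = 0.1500
  C_32 = −[(1.00)(-0.30) − (-0.10)(-0.10)] = 0.3100
  C_33 = (1.00)(0.60) − (-0.30)(-0.10) = 0.5700
det(I−A) = Σ_j (I−A)_1j·C_1j = (1.00)(0.4500) + (-0.30)(0.1200) + (-0.10)(0.0900) = 0.4050
adj(I−A) = Cᵀ =
  [ 0.4500   0.2250   0.1500]
  [ 0.1200   0.7350   0.3100]
  [ 0.0900   0.0450   0.5700]
(I − A)⁻¹ = adj(I−A) / det(I−A) ≈
  [   1.1111     0.5556     0.3704]
  [   0.2963     1.8148     0.7654]
  [   0.2222     0.1111     1.4074]
First solve x = (I − A)⁻¹ d = adj(I−A)·d / det(I−A); in particular x_E = (0.0900·550 + 0.0450·200 + 0.5700·450) / 0.4050 = 315.00 / 0.4050 ≈ 777.778.
Intermediate flow from E to E: z_EE = a_EE · x_E = 0.25 × 315.00 / 0.4050 = 78.75 / 0.4050 ≈ 194.4.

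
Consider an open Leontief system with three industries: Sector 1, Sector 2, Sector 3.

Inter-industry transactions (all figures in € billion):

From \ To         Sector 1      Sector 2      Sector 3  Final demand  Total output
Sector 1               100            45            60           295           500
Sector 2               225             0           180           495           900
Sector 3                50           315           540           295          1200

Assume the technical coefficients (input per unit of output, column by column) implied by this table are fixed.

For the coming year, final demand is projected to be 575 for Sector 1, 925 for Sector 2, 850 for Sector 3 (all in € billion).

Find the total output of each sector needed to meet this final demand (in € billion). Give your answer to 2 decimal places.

x_1 = 1012.26, x_2 = 1813.00, x_3 = 2883.23

Technical coefficients a_ij = z_ij / X_j:
  a_11 = 100/500 = 0.20, a_21 = 225/500 = 0.45, a_31 = 50/500 = 0.10
  a_12 = 45/900 = 0.05, a_22 = 0/900 = 0.00, a_32 = 315/900 = 0.35
  a_13 = 60/1200 = 0.05, a_23 = 180/1200 = 0.15, a_33 = 540/1200 = 0.45
I − A =
  [   0.80    -0.05    -0.05]
  [  -0.45     1.00    -0.15]
  [  -0.10    -0.35     0.55]
Cofactors of I−A, C_ij = (−1)^(i+j)·(minor ij) (rows/columns in the sector order above):
  C_11 = (1.00)(0.55) − (-0.15)(-0.35) = 0.4975
  C_12 = −[(-0.45)(0.55) − (-0.15)(-0.10)] = 0.2625
  C_13 = (-0.45)(-0.35) − (1.00)(-0.10) = 0.2575
  C_21 = −[(-0.05)(0.55) − (-0.05)(-0.35)] = 0.0450
  C_22 = (0.80)(0.55) − (-0.05)(-0.10) = 0.4350
  C_23 = −[(0.80)(-0.35) − (-0.05)(-0.10)] = 0.2850
  C_31 = (-0.05)(-0.15) − (-0.05)(1.00) = 0.0575
  C_32 = −[(0.80)(-0.15) − (-0.05)(-0.45)] = 0.1425
  C_33 = (0.80)(1.00) − (-0.05)(-0.45) = 0.7775
det(I−A) = Σ_j (I−A)_1j·C_1j = (0.80)(0.4975) + (-0.05)(0.2625) + (-0.05)(0.2575) = 0.3720
adj(I−A) = Cᵀ =
  [ 0.4975   0.0450   0.0575]
  [ 0.2625   0.4350   0.1425]
  [ 0.2575   0.2850   0.7775]
(I − A)⁻¹ = adj(I−A) / det(I−A) ≈
  [   1.3374     0.1210     0.1546]
  [   0.7056     1.1694     0.3831]
  [   0.6922     0.7661     2.0901]
x = (I − A)⁻¹ d = adj(I−A)·d / det(I−A), with det(I−A) = 0.3720:
  x_1 = (0.4975·575 + 0.0450·925 + 0.0575·850) / 0.3720 = 376.5625 / 0.3720 ≈ 1012.26
  x_2 = (0.2625·575 + 0.4350·925 + 0.1425·850) / 0.3720 = 674.4375 / 0.3720 ≈ 1813.00
  x_3 = (0.2575·575 + 0.2850·925 + 0.7775·850) / 0.3720 = 1072.5625 / 0.3720 ≈ 2883.23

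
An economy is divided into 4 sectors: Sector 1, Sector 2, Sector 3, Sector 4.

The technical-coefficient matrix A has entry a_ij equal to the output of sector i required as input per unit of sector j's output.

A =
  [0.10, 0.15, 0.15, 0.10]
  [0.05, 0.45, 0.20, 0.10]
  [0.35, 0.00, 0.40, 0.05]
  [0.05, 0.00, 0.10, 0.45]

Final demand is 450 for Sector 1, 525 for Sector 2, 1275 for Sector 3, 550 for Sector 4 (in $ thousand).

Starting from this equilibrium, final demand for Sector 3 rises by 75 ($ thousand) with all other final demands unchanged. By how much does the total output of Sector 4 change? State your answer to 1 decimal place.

Δx_4 = 30.9

I − A =
  [   0.90    -0.15    -0.15    -0.10]
  [  -0.05     0.55    -0.20    -0.10]
  [  -0.35     0.00     0.60    -0.05]
  [  -0.05     0.00    -0.10     0.55]
Compute the cofactors C_ij = (−1)^(i+j)·(3×3 minor ij) of I−A; the adjugate is their transpose:
adj(I−A) = Cᵀ =
  [ 0.178750   0.048750   0.068875   0.047625]
  [ 0.061750   0.256750   0.112375   0.068125]
  [ 0.107250   0.029250   0.264625   0.048875]
  [ 0.035750   0.009750   0.054375   0.253125]
det(I−A) = Σ_j (I−A)_1j·C_1j = (0.90)(0.178750) + (-0.15)(0.061750) + (-0.15)(0.107250) + (-0.10)(0.035750) = 0.13195
(I − A)⁻¹ = adj(I−A) / det(I−A) ≈
  [   1.3547     0.3695     0.5220     0.3609]
  [   0.4680     1.9458     0.8516     0.5163]
  [   0.8128     0.2217     2.0055     0.3704]
  [   0.2709     0.0739     0.4121     1.9183]
Δx = (I − A)⁻¹ Δd with Δd having +75 in the Sector 3 component and 0 elsewhere.
So Δx_4 = L_43 · (+75), where L_43 = adj(I−A)_43 / det(I−A) = 0.054375 / 0.13195.
Δx_4 = 0.054375 × (+75) / 0.13195 = 4.078125 / 0.13195 ≈ 30.9.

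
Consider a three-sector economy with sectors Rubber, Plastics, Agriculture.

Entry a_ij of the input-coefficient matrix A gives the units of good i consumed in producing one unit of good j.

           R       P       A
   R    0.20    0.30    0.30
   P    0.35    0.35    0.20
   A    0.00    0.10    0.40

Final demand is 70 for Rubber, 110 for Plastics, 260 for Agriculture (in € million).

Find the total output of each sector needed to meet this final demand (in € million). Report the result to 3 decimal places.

x_R = 518.202, x_P = 613.034, x_A = 535.506

I − A =
  [   0.80    -0.30    -0.30]
  [  -0.35     0.65    -0.20]
  [   0.00    -0.10     0.60]
Cofactors of I−A, C_ij = (−1)^(i+j)·(minor ij) (rows/columns in the sector order above):
  C_11 = (0.65)(0.60) − (-0.20)(-0.10) = 0.3700
  C_12 = −[(-0.35)(0.60) − (-0.20)(0.00)] = 0.2100
  C_13 = (-0.35)(-0.10) − (0.65)(0.00) = 0.0350
  C_21 = −[(-0.30)(0.60) − (-0.30)(-0.10)] = 0.2100
  C_22 = (0.80)(0.60) − (-0.30)(0.00) = 0.4800
  C_23 = −[(0.80)(-0.10) − (-0.30)(0.00)] = 0.0800
  C_31 = (-0.30)(-0.20) − (-0.30)(0.65) = 0.2550
  C_32 = −[(0.80)(-0.20) − (-0.30)(-0.35)] = 0.2650
  C_33 = (0.80)(0.65) − (-0.30)(-0.35) = 0.4150
det(I−A) = Σ_j (I−A)_1j·C_1j = (0.80)(0.3700) + (-0.30)(0.2100) + (-0.30)(0.0350) = 0.2225
adj(I−A) = Cᵀ =
  [ 0.3700   0.2100   0.2550]
  [ 0.2100   0.4800   0.2650]
  [ 0.0350   0.0800   0.4150]
(I − A)⁻¹ = adj(I−A) / det(I−A) ≈
  [   1.6629     0.9438     1.1461]
  [   0.9438     2.1573     1.1910]
  [   0.1573     0.3596     1.8652]
x = (I − A)⁻¹ d = adj(I−A)·d / det(I−A), with det(I−A) = 0.2225:
  x_R = (0.3700·70 + 0.2100·110 + 0.2550·260) / 0.2225 = 115.30 / 0.2225 ≈ 518.202
  x_P = (0.2100·70 + 0.4800·110 + 0.2650·260) / 0.2225 = 136.40 / 0.2225 ≈ 613.034
  x_A = (0.0350·70 + 0.0800·110 + 0.4150·260) / 0.2225 = 119.15 / 0.2225 ≈ 535.506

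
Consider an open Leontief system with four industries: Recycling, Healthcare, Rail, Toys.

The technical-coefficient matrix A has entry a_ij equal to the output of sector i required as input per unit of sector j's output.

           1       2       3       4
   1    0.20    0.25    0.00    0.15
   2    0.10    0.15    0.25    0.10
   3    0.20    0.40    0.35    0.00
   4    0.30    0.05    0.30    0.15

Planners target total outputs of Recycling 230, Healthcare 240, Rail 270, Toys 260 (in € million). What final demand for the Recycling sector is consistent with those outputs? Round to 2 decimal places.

d_1 = 85.00

I − A =
  [   0.80    -0.25     0.00    -0.15]
  [  -0.10     0.85    -0.25    -0.10]
  [  -0.20    -0.40     0.65     0.00]
  [  -0.30    -0.05    -0.30     0.85]
d = (I − A) x:
  d_1 = (+0.80)·230 + (-0.25)·240 + (+0.00)·270 + (-0.15)·260 = 85.00
  d_2 = (-0.10)·230 + (+0.85)·240 + (-0.25)·270 + (-0.10)·260 = 87.50
  d_3 = (-0.20)·230 + (-0.40)·240 + (+0.65)·270 + (+0.00)·260 = 33.50
  d_4 = (-0.30)·230 + (-0.05)·240 + (-0.30)·270 + (+0.85)·260 = 59.00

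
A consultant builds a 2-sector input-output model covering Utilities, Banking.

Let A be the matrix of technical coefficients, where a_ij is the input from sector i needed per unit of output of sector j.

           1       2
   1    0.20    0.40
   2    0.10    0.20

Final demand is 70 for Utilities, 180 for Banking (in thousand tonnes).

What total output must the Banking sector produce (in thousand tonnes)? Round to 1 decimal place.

I − A =
  [   0.80    -0.40]
  [  -0.10     0.80]
det(I−A) = (0.80)(0.80) − (-0.40)(-0.10) = 0.6000
adj(I−A) = [[0.80, 0.40], [0.10, 0.80]]
(I − A)⁻¹ = adj(I−A) / det(I−A) ≈
  [   1.3333     0.6667]
  [   0.1667     1.3333]
x = (I − A)⁻¹ d = adj(I−A)·d / det(I−A), with det(I−A) = 0.6000:
  x_1 = (0.80·70 + 0.40·180) / 0.6000 = 128.00 / 0.6000 ≈ 213.3
  x_2 = (0.10·70 + 0.80·180) / 0.6000 = 151.00 / 0.6000 ≈ 251.7

x_2 = 251.7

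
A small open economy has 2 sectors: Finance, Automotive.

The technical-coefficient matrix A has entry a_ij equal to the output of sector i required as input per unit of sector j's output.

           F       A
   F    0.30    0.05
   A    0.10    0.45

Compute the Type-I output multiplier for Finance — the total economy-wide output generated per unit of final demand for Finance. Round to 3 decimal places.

I − A =
  [   0.70    -0.05]
  [  -0.10     0.55]
det(I−A) = (0.70)(0.55) − (-0.05)(-0.10) = 0.3800
adj(I−A) = [[0.55, 0.05], [0.10, 0.70]]
(I − A)⁻¹ = adj(I−A) / det(I−A) ≈
  [   1.4474     0.1316]
  [   0.2632     1.8421]
The output multiplier for sector j is the column-j sum of the Leontief inverse (I − A)⁻¹ = adj(I−A) / det(I−A).
Column F of adj(I−A): (0.55, 0.10); det(I−A) = 0.3800.
m_F = (0.55 + 0.10) / 0.3800 = 0.65 / 0.3800 ≈ 1.711.

m_F = 1.711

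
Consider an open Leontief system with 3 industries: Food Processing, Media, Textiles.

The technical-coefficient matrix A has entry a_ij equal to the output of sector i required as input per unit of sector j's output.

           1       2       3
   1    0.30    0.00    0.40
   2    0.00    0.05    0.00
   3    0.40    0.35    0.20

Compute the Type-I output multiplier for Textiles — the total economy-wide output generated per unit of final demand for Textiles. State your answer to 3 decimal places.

I − A =
  [   0.70     0.00    -0.40]
  [   0.00     0.95     0.00]
  [  -0.40    -0.35     0.80]
Cofactors of I−A, C_ij = (−1)^(i+j)·(minor ij) (rows/columns in the sector order above):
  C_11 = (0.95)(0.80) − (0.00)(-0.35) = 0.7600
  C_12 = −[(0.00)(0.80) − (0.00)(-0.40)] = 0.0000
  C_13 = (0.00)(-0.35) − (0.95)(-0.40) = 0.3800
  C_21 = −[(0.00)(0.80) − (-0.40)(-0.35)] = 0.1400
  C_22 = (0.70)(0.80) − (-0.40)(-0.40) = 0.4000
  C_23 = −[(0.70)(-0.35) − (0.00)(-0.40)] = 0.2450
  C_31 = (0.00)(0.00) − (-0.40)(0.95) = 0.3800
  C_32 = −[(0.70)(0.00) − (-0.40)(0.00)] = 0.0000
  C_33 = (0.70)(0.95) − (0.00)(0.00) = 0.6650
det(I−A) = Σ_j (I−A)_1j·C_1j = (0.70)(0.7600) + (0.00)(0.0000) + (-0.40)(0.3800) = 0.3800
adj(I−A) = Cᵀ =
  [ 0.7600   0.1400   0.3800]
  [ 0.0000   0.4000   0.0000]
  [ 0.3800   0.2450   0.6650]
(I − A)⁻¹ = adj(I−A) / det(I−A) ≈
  [   2.0000     0.3684     1.0000]
  [   0.0000     1.0526     0.0000]
  [   1.0000     0.6447     1.7500]
The output multiplier for sector j is the column-j sum of the Leontief inverse (I − A)⁻¹ = adj(I−A) / det(I−A).
Column 3 of adj(I−A): (0.3800, 0.0000, 0.6650); det(I−A) = 0.3800.
m_3 = (0.3800 + 0.0000 + 0.6650) / 0.3800 = 1.045 / 0.3800 = 2.750.

m_3 = 2.750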